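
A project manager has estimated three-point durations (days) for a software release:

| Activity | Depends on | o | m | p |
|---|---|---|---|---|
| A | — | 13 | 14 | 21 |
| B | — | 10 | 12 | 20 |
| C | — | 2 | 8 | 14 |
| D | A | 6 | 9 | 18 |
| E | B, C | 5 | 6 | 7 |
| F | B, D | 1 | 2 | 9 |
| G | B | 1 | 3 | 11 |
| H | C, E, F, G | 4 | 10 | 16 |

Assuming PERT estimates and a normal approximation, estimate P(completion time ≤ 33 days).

te_A = (13 + 4·14 + 21)/6 = 90/6 = 15; σ²_A = ((21−13)/6)² = 1.778
te_B = (10 + 4·12 + 20)/6 = 78/6 = 13; σ²_B = ((20−10)/6)² = 2.778
te_C = (2 + 4·8 + 14)/6 = 48/6 = 8; σ²_C = ((14−2)/6)² = 4.000
te_D = (6 + 4·9 + 18)/6 = 60/6 = 10; σ²_D = ((18−6)/6)² = 4.000
te_E = (5 + 4·6 + 7)/6 = 36/6 = 6; σ²_E = ((7−5)/6)² = 0.111
te_F = (1 + 4·2 + 9)/6 = 18/6 = 3; σ²_F = ((9−1)/6)² = 1.778
te_G = (1 + 4·3 + 11)/6 = 24/6 = 4; σ²_G = ((11−1)/6)² = 2.778
te_H = (4 + 4·10 + 16)/6 = 60/6 = 10; σ²_H = ((16−4)/6)² = 4.000

Forward pass:
ES_A = 0; EF_A = 15
ES_B = 0; EF_B = 13
ES_C = 0; EF_C = 8
ES_D = 15; EF_D = 15+10 = 25
ES_E = max(EF_B=13, EF_C=8) = 13; EF_E = 13+6 = 19
ES_F = max(EF_B=13, EF_D=25) = 25; EF_F = 25+3 = 28
ES_G = 13; EF_G = 13+4 = 17
ES_H = max(EF_C=8, EF_E=19, EF_F=28, EF_G=17) = 28; EF_H = 28+10 = 38
Expected project duration μ = 38 days. Critical path: A → D → F → H.

Variance along critical path = 1.778 + 4.000 + 1.778 + 4.000 = 11.556; σ = √11.556 = 3.399 days.
Z = (33 − 38) / 3.399 = -1.471
P(T ≤ 33) = Φ(-1.471) ≈ 0.071

0.071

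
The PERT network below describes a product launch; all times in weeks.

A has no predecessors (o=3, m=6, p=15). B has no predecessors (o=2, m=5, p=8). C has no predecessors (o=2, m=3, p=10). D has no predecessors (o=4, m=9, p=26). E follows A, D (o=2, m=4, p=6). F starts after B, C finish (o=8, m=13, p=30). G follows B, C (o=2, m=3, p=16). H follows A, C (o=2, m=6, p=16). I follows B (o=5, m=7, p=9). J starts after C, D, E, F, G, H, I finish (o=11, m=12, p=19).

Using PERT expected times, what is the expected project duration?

33 weeks

te_A = (3 + 4·6 + 15)/6 = 42/6 = 7
te_B = (2 + 4·5 + 8)/6 = 30/6 = 5
te_C = (2 + 4·3 + 10)/6 = 24/6 = 4
te_D = (4 + 4·9 + 26)/6 = 66/6 = 11
te_E = (2 + 4·4 + 6)/6 = 24/6 = 4
te_F = (8 + 4·13 + 30)/6 = 90/6 = 15
te_G = (2 + 4·3 + 16)/6 = 30/6 = 5
te_H = (2 + 4·6 + 16)/6 = 42/6 = 7
te_I = (5 + 4·7 + 9)/6 = 42/6 = 7
te_J = (11 + 4·12 + 19)/6 = 78/6 = 13

Forward pass:
ES_A = 0; EF_A = 7
ES_B = 0; EF_B = 5
ES_C = 0; EF_C = 4
ES_D = 0; EF_D = 11
ES_E = max(EF_A=7, EF_D=11) = 11; EF_E = 11+4 = 15
ES_F = max(EF_B=5, EF_C=4) = 5; EF_F = 5+15 = 20
ES_G = max(EF_B=5, EF_C=4) = 5; EF_G = 5+5 = 10
ES_H = max(EF_A=7, EF_C=4) = 7; EF_H = 7+7 = 14
ES_I = 5; EF_I = 5+7 = 12
ES_J = max(EF_C=4, EF_D=11, EF_E=15, EF_F=20, EF_G=10, EF_H=14, EF_I=12) = 20; EF_J = 20+13 = 33
Expected project duration μ = 33 weeks. Critical path: B → F → J.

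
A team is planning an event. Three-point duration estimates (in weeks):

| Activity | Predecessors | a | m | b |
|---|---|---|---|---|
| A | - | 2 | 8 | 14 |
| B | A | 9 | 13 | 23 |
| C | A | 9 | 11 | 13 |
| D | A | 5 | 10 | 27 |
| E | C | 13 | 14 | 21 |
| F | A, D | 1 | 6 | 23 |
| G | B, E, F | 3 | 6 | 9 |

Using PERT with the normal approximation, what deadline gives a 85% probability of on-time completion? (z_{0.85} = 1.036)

42.8 weeks

te_A = (2 + 4·8 + 14)/6 = 48/6 = 8; σ²_A = ((14−2)/6)² = 4.000
te_B = (9 + 4·13 + 23)/6 = 84/6 = 14; σ²_B = ((23−9)/6)² = 5.444
te_C = (9 + 4·11 + 13)/6 = 66/6 = 11; σ²_C = ((13−9)/6)² = 0.444
te_D = (5 + 4·10 + 27)/6 = 72/6 = 12; σ²_D = ((27−5)/6)² = 13.444
te_E = (13 + 4·14 + 21)/6 = 90/6 = 15; σ²_E = ((21−13)/6)² = 1.778
te_F = (1 + 4·6 + 23)/6 = 48/6 = 8; σ²_F = ((23−1)/6)² = 13.444
te_G = (3 + 4·6 + 9)/6 = 36/6 = 6; σ²_G = ((9−3)/6)² = 1.000

Forward pass:
ES_A = 0; EF_A = 8
ES_B = 8; EF_B = 8+14 = 22
ES_C = 8; EF_C = 8+11 = 19
ES_D = 8; EF_D = 8+12 = 20
ES_E = 19; EF_E = 19+15 = 34
ES_F = max(EF_A=8, EF_D=20) = 20; EF_F = 20+8 = 28
ES_G = max(EF_B=22, EF_E=34, EF_F=28) = 34; EF_G = 34+6 = 40
Expected project duration μ = 40 weeks. Critical path: A → C → E → G.

Variance along critical path = 4.000 + 0.444 + 1.778 + 1.000 = 7.222; σ = 2.687 weeks.
D = μ + z·σ = 40 + 1.036·2.687 = 42.8 weeks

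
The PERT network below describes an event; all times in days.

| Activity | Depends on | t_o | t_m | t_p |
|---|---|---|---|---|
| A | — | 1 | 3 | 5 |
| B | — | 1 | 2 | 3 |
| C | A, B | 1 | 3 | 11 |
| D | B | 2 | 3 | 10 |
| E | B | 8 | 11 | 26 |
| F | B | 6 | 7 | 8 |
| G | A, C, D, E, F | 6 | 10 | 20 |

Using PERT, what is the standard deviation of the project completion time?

3.82 days

te_A = (1 + 4·3 + 5)/6 = 18/6 = 3; σ²_A = ((5−1)/6)² = 0.444
te_B = (1 + 4·2 + 3)/6 = 12/6 = 2; σ²_B = ((3−1)/6)² = 0.111
te_C = (1 + 4·3 + 11)/6 = 24/6 = 4; σ²_C = ((11−1)/6)² = 2.778
te_D = (2 + 4·3 + 10)/6 = 24/6 = 4; σ²_D = ((10−2)/6)² = 1.778
te_E = (8 + 4·11 + 26)/6 = 78/6 = 13; σ²_E = ((26−8)/6)² = 9.000
te_F = (6 + 4·7 + 8)/6 = 42/6 = 7; σ²_F = ((8−6)/6)² = 0.111
te_G = (6 + 4·10 + 20)/6 = 66/6 = 11; σ²_G = ((20−6)/6)² = 5.444

Forward pass:
ES_A = 0; EF_A = 3
ES_B = 0; EF_B = 2
ES_C = max(EF_A=3, EF_B=2) = 3; EF_C = 3+4 = 7
ES_D = 2; EF_D = 2+4 = 6
ES_E = 2; EF_E = 2+13 = 15
ES_F = 2; EF_F = 2+7 = 9
ES_G = max(EF_A=3, EF_C=7, EF_D=6, EF_E=15, EF_F=9) = 15; EF_G = 15+11 = 26
Expected project duration μ = 26 days. Critical path: B → E → G.

Variance along critical path = 0.111 + 9.000 + 5.444 = 14.556
σ = √14.556 = 3.815 days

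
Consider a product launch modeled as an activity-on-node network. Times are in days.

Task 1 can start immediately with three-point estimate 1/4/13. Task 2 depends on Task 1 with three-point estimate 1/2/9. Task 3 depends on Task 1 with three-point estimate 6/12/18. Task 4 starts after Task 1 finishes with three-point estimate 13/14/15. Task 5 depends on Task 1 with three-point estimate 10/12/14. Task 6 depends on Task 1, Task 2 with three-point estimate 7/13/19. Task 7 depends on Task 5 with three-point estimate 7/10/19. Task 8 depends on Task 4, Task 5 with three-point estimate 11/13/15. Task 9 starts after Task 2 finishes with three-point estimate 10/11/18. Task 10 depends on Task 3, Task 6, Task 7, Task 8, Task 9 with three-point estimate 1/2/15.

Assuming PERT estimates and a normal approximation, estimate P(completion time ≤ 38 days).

te_Task 1 = (1 + 4·4 + 13)/6 = 30/6 = 5; σ²_Task 1 = ((13−1)/6)² = 4.000
te_Task 2 = (1 + 4·2 + 9)/6 = 18/6 = 3; σ²_Task 2 = ((9−1)/6)² = 1.778
te_Task 3 = (6 + 4·12 + 18)/6 = 72/6 = 12; σ²_Task 3 = ((18−6)/6)² = 4.000
te_Task 4 = (13 + 4·14 + 15)/6 = 84/6 = 14; σ²_Task 4 = ((15−13)/6)² = 0.111
te_Task 5 = (10 + 4·12 + 14)/6 = 72/6 = 12; σ²_Task 5 = ((14−10)/6)² = 0.444
te_Task 6 = (7 + 4·13 + 19)/6 = 78/6 = 13; σ²_Task 6 = ((19−7)/6)² = 4.000
te_Task 7 = (7 + 4·10 + 19)/6 = 66/6 = 11; σ²_Task 7 = ((19−7)/6)² = 4.000
te_Task 8 = (11 + 4·13 + 15)/6 = 78/6 = 13; σ²_Task 8 = ((15−11)/6)² = 0.444
te_Task 9 = (10 + 4·11 + 18)/6 = 72/6 = 12; σ²_Task 9 = ((18−10)/6)² = 1.778
te_Task 10 = (1 + 4·2 + 15)/6 = 24/6 = 4; σ²_Task 10 = ((15−1)/6)² = 5.444

Forward pass:
ES_Task 1 = 0; EF_Task 1 = 5
ES_Task 2 = 5; EF_Task 2 = 5+3 = 8
ES_Task 3 = 5; EF_Task 3 = 5+12 = 17
ES_Task 4 = 5; EF_Task 4 = 5+14 = 19
ES_Task 5 = 5; EF_Task 5 = 5+12 = 17
ES_Task 6 = max(EF_Task 1=5, EF_Task 2=8) = 8; EF_Task 6 = 8+13 = 21
ES_Task 7 = 17; EF_Task 7 = 17+11 = 28
ES_Task 8 = max(EF_Task 4=19, EF_Task 5=17) = 19; EF_Task 8 = 19+13 = 32
ES_Task 9 = 8; EF_Task 9 = 8+12 = 20
ES_Task 10 = max(EF_Task 3=17, EF_Task 6=21, EF_Task 7=28, EF_Task 8=32, EF_Task 9=20) = 32; EF_Task 10 = 32+4 = 36
Expected project duration μ = 36 days. Critical path: Task 1 → Task 4 → Task 8 → Task 10.

Variance along critical path = 4.000 + 0.111 + 0.444 + 5.444 = 10.000; σ = √10.000 = 3.162 days.
Z = (38 − 36) / 3.162 = 0.632
P(T ≤ 38) = Φ(0.632) ≈ 0.736

0.736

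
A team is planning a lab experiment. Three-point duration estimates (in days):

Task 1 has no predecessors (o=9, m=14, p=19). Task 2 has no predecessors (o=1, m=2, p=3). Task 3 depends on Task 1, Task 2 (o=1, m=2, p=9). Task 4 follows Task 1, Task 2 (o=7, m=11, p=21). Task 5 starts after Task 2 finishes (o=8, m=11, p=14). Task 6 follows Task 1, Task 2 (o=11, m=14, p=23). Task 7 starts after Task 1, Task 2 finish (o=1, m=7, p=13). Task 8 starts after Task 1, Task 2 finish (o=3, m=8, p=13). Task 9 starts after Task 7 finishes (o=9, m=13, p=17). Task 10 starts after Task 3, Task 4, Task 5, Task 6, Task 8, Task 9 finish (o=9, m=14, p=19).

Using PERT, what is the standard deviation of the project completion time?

3.37 days

te_Task 1 = (9 + 4·14 + 19)/6 = 84/6 = 14; σ²_Task 1 = ((19−9)/6)² = 2.778
te_Task 2 = (1 + 4·2 + 3)/6 = 12/6 = 2; σ²_Task 2 = ((3−1)/6)² = 0.111
te_Task 3 = (1 + 4·2 + 9)/6 = 18/6 = 3; σ²_Task 3 = ((9−1)/6)² = 1.778
te_Task 4 = (7 + 4·11 + 21)/6 = 72/6 = 12; σ²_Task 4 = ((21−7)/6)² = 5.444
te_Task 5 = (8 + 4·11 + 14)/6 = 66/6 = 11; σ²_Task 5 = ((14−8)/6)² = 1.000
te_Task 6 = (11 + 4·14 + 23)/6 = 90/6 = 15; σ²_Task 6 = ((23−11)/6)² = 4.000
te_Task 7 = (1 + 4·7 + 13)/6 = 42/6 = 7; σ²_Task 7 = ((13−1)/6)² = 4.000
te_Task 8 = (3 + 4·8 + 13)/6 = 48/6 = 8; σ²_Task 8 = ((13−3)/6)² = 2.778
te_Task 9 = (9 + 4·13 + 17)/6 = 78/6 = 13; σ²_Task 9 = ((17−9)/6)² = 1.778
te_Task 10 = (9 + 4·14 + 19)/6 = 84/6 = 14; σ²_Task 10 = ((19−9)/6)² = 2.778

Forward pass:
ES_Task 1 = 0; EF_Task 1 = 14
ES_Task 2 = 0; EF_Task 2 = 2
ES_Task 3 = max(EF_Task 1=14, EF_Task 2=2) = 14; EF_Task 3 = 14+3 = 17
ES_Task 4 = max(EF_Task 1=14, EF_Task 2=2) = 14; EF_Task 4 = 14+12 = 26
ES_Task 5 = 2; EF_Task 5 = 2+11 = 13
ES_Task 6 = max(EF_Task 1=14, EF_Task 2=2) = 14; EF_Task 6 = 14+15 = 29
ES_Task 7 = max(EF_Task 1=14, EF_Task 2=2) = 14; EF_Task 7 = 14+7 = 21
ES_Task 8 = max(EF_Task 1=14, EF_Task 2=2) = 14; EF_Task 8 = 14+8 = 22
ES_Task 9 = 21; EF_Task 9 = 21+13 = 34
ES_Task 10 = max(EF_Task 3=17, EF_Task 4=26, EF_Task 5=13, EF_Task 6=29, EF_Task 8=22, EF_Task 9=34) = 34; EF_Task 10 = 34+14 = 48
Expected project duration μ = 48 days. Critical path: Task 1 → Task 7 → Task 9 → Task 10.

Variance along critical path = 2.778 + 4.000 + 1.778 + 2.778 = 11.333
σ = √11.333 = 3.367 days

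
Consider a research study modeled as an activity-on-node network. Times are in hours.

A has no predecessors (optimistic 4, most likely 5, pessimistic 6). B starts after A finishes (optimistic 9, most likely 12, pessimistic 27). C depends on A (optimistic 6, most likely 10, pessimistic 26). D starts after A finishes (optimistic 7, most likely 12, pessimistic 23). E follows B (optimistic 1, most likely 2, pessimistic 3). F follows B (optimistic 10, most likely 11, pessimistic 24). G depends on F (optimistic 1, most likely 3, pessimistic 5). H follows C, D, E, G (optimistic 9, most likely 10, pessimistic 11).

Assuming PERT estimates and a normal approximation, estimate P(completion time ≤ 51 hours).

te_A = (4 + 4·5 + 6)/6 = 30/6 = 5; σ²_A = ((6−4)/6)² = 0.111
te_B = (9 + 4·12 + 27)/6 = 84/6 = 14; σ²_B = ((27−9)/6)² = 9.000
te_C = (6 + 4·10 + 26)/6 = 72/6 = 12; σ²_C = ((26−6)/6)² = 11.111
te_D = (7 + 4·12 + 23)/6 = 78/6 = 13; σ²_D = ((23−7)/6)² = 7.111
te_E = (1 + 4·2 + 3)/6 = 12/6 = 2; σ²_E = ((3−1)/6)² = 0.111
te_F = (10 + 4·11 + 24)/6 = 78/6 = 13; σ²_F = ((24−10)/6)² = 5.444
te_G = (1 + 4·3 + 5)/6 = 18/6 = 3; σ²_G = ((5−1)/6)² = 0.444
te_H = (9 + 4·10 + 11)/6 = 60/6 = 10; σ²_H = ((11−9)/6)² = 0.111

Forward pass:
ES_A = 0; EF_A = 5
ES_B = 5; EF_B = 5+14 = 19
ES_C = 5; EF_C = 5+12 = 17
ES_D = 5; EF_D = 5+13 = 18
ES_E = 19; EF_E = 19+2 = 21
ES_F = 19; EF_F = 19+13 = 32
ES_G = 32; EF_G = 32+3 = 35
ES_H = max(EF_C=17, EF_D=18, EF_E=21, EF_G=35) = 35; EF_H = 35+10 = 45
Expected project duration μ = 45 hours. Critical path: A → B → F → G → H.

Variance along critical path = 0.111 + 9.000 + 5.444 + 0.444 + 0.111 = 15.111; σ = √15.111 = 3.887 hours.
Z = (51 − 45) / 3.887 = 1.543
P(T ≤ 51) = Φ(1.543) ≈ 0.939

0.939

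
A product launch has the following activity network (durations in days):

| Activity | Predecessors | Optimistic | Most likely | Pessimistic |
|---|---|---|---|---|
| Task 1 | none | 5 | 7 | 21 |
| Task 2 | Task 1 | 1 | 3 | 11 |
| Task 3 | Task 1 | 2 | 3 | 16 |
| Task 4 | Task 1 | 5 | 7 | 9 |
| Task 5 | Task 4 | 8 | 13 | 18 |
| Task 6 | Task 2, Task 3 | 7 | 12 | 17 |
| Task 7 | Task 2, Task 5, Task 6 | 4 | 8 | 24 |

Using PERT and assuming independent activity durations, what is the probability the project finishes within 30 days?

0.026

te_Task 1 = (5 + 4·7 + 21)/6 = 54/6 = 9; σ²_Task 1 = ((21−5)/6)² = 7.111
te_Task 2 = (1 + 4·3 + 11)/6 = 24/6 = 4; σ²_Task 2 = ((11−1)/6)² = 2.778
te_Task 3 = (2 + 4·3 + 16)/6 = 30/6 = 5; σ²_Task 3 = ((16−2)/6)² = 5.444
te_Task 4 = (5 + 4·7 + 9)/6 = 42/6 = 7; σ²_Task 4 = ((9−5)/6)² = 0.444
te_Task 5 = (8 + 4·13 + 18)/6 = 78/6 = 13; σ²_Task 5 = ((18−8)/6)² = 2.778
te_Task 6 = (7 + 4·12 + 17)/6 = 72/6 = 12; σ²_Task 6 = ((17−7)/6)² = 2.778
te_Task 7 = (4 + 4·8 + 24)/6 = 60/6 = 10; σ²_Task 7 = ((24−4)/6)² = 11.111

Forward pass:
ES_Task 1 = 0; EF_Task 1 = 9
ES_Task 2 = 9; EF_Task 2 = 9+4 = 13
ES_Task 3 = 9; EF_Task 3 = 9+5 = 14
ES_Task 4 = 9; EF_Task 4 = 9+7 = 16
ES_Task 5 = 16; EF_Task 5 = 16+13 = 29
ES_Task 6 = max(EF_Task 2=13, EF_Task 3=14) = 14; EF_Task 6 = 14+12 = 26
ES_Task 7 = max(EF_Task 2=13, EF_Task 5=29, EF_Task 6=26) = 29; EF_Task 7 = 29+10 = 39
Expected project duration μ = 39 days. Critical path: Task 1 → Task 4 → Task 5 → Task 7.

Variance along critical path = 7.111 + 0.444 + 2.778 + 11.111 = 21.444; σ = √21.444 = 4.631 days.
Z = (30 − 39) / 4.631 = -1.944
P(T ≤ 30) = Φ(-1.944) ≈ 0.026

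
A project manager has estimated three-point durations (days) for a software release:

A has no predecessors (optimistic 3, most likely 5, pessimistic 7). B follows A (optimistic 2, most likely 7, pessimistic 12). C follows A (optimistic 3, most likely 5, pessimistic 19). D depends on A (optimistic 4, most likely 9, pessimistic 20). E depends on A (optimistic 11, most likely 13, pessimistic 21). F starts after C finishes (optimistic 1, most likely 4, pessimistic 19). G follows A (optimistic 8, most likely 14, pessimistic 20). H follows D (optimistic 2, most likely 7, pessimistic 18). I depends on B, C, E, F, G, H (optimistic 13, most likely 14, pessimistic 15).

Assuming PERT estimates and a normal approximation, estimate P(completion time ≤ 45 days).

te_A = (3 + 4·5 + 7)/6 = 30/6 = 5; σ²_A = ((7−3)/6)² = 0.444
te_B = (2 + 4·7 + 12)/6 = 42/6 = 7; σ²_B = ((12−2)/6)² = 2.778
te_C = (3 + 4·5 + 19)/6 = 42/6 = 7; σ²_C = ((19−3)/6)² = 7.111
te_D = (4 + 4·9 + 20)/6 = 60/6 = 10; σ²_D = ((20−4)/6)² = 7.111
te_E = (11 + 4·13 + 21)/6 = 84/6 = 14; σ²_E = ((21−11)/6)² = 2.778
te_F = (1 + 4·4 + 19)/6 = 36/6 = 6; σ²_F = ((19−1)/6)² = 9.000
te_G = (8 + 4·14 + 20)/6 = 84/6 = 14; σ²_G = ((20−8)/6)² = 4.000
te_H = (2 + 4·7 + 18)/6 = 48/6 = 8; σ²_H = ((18−2)/6)² = 7.111
te_I = (13 + 4·14 + 15)/6 = 84/6 = 14; σ²_I = ((15−13)/6)² = 0.111

Forward pass:
ES_A = 0; EF_A = 5
ES_B = 5; EF_B = 5+7 = 12
ES_C = 5; EF_C = 5+7 = 12
ES_D = 5; EF_D = 5+10 = 15
ES_E = 5; EF_E = 5+14 = 19
ES_F = 12; EF_F = 12+6 = 18
ES_G = 5; EF_G = 5+14 = 19
ES_H = 15; EF_H = 15+8 = 23
ES_I = max(EF_B=12, EF_C=12, EF_E=19, EF_F=18, EF_G=19, EF_H=23) = 23; EF_I = 23+14 = 37
Expected project duration μ = 37 days. Critical path: A → D → H → I.

Variance along critical path = 0.444 + 7.111 + 7.111 + 0.111 = 14.778; σ = √14.778 = 3.844 days.
Z = (45 − 37) / 3.844 = 2.081
P(T ≤ 45) = Φ(2.081) ≈ 0.981

0.981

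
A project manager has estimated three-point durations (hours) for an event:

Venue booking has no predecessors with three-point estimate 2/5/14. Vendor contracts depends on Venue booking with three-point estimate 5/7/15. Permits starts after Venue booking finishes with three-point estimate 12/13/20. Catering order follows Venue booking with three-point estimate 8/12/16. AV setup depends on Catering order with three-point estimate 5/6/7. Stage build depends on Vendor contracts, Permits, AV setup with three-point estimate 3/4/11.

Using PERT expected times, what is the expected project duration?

29 hours

te_Venue booking = (2 + 4·5 + 14)/6 = 36/6 = 6
te_Vendor contracts = (5 + 4·7 + 15)/6 = 48/6 = 8
te_Permits = (12 + 4·13 + 20)/6 = 84/6 = 14
te_Catering order = (8 + 4·12 + 16)/6 = 72/6 = 12
te_AV setup = (5 + 4·6 + 7)/6 = 36/6 = 6
te_Stage build = (3 + 4·4 + 11)/6 = 30/6 = 5

Forward pass:
ES_Venue booking = 0; EF_Venue booking = 6
ES_Vendor contracts = 6; EF_Vendor contracts = 6+8 = 14
ES_Permits = 6; EF_Permits = 6+14 = 20
ES_Catering order = 6; EF_Catering order = 6+12 = 18
ES_AV setup = 18; EF_AV setup = 18+6 = 24
ES_Stage build = max(EF_Vendor contracts=14, EF_Permits=20, EF_AV setup=24) = 24; EF_Stage build = 24+5 = 29
Expected project duration μ = 29 hours. Critical path: Venue booking → Catering order → AV setup → Stage build.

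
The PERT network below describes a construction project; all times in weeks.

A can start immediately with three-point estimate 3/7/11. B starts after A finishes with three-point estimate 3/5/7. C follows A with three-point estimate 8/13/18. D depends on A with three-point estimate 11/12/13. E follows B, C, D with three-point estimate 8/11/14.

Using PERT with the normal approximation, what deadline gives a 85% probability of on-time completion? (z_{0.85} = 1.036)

33.4 weeks

te_A = (3 + 4·7 + 11)/6 = 42/6 = 7; σ²_A = ((11−3)/6)² = 1.778
te_B = (3 + 4·5 + 7)/6 = 30/6 = 5; σ²_B = ((7−3)/6)² = 0.444
te_C = (8 + 4·13 + 18)/6 = 78/6 = 13; σ²_C = ((18−8)/6)² = 2.778
te_D = (11 + 4·12 + 13)/6 = 72/6 = 12; σ²_D = ((13−11)/6)² = 0.111
te_E = (8 + 4·11 + 14)/6 = 66/6 = 11; σ²_E = ((14−8)/6)² = 1.000

Forward pass:
ES_A = 0; EF_A = 7
ES_B = 7; EF_B = 7+5 = 12
ES_C = 7; EF_C = 7+13 = 20
ES_D = 7; EF_D = 7+12 = 19
ES_E = max(EF_B=12, EF_C=20, EF_D=19) = 20; EF_E = 20+11 = 31
Expected project duration μ = 31 weeks. Critical path: A → C → E.

Variance along critical path = 1.778 + 2.778 + 1.000 = 5.556; σ = 2.357 weeks.
D = μ + z·σ = 31 + 1.036·2.357 = 33.4 weeks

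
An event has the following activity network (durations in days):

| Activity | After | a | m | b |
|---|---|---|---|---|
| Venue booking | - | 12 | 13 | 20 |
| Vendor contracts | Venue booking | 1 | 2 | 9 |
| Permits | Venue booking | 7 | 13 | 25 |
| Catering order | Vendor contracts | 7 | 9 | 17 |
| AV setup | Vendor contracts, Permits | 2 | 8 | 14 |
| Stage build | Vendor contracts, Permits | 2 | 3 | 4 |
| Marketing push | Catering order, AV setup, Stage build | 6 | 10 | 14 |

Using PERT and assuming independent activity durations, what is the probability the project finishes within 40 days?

te_Venue booking = (12 + 4·13 + 20)/6 = 84/6 = 14; σ²_Venue booking = ((20−12)/6)² = 1.778
te_Vendor contracts = (1 + 4·2 + 9)/6 = 18/6 = 3; σ²_Vendor contracts = ((9−1)/6)² = 1.778
te_Permits = (7 + 4·13 + 25)/6 = 84/6 = 14; σ²_Permits = ((25−7)/6)² = 9.000
te_Catering order = (7 + 4·9 + 17)/6 = 60/6 = 10; σ²_Catering order = ((17−7)/6)² = 2.778
te_AV setup = (2 + 4·8 + 14)/6 = 48/6 = 8; σ²_AV setup = ((14−2)/6)² = 4.000
te_Stage build = (2 + 4·3 + 4)/6 = 18/6 = 3; σ²_Stage build = ((4−2)/6)² = 0.111
te_Marketing push = (6 + 4·10 + 14)/6 = 60/6 = 10; σ²_Marketing push = ((14−6)/6)² = 1.778

Forward pass:
ES_Venue booking = 0; EF_Venue booking = 14
ES_Vendor contracts = 14; EF_Vendor contracts = 14+3 = 17
ES_Permits = 14; EF_Permits = 14+14 = 28
ES_Catering order = 17; EF_Catering order = 17+10 = 27
ES_AV setup = max(EF_Vendor contracts=17, EF_Permits=28) = 28; EF_AV setup = 28+8 = 36
ES_Stage build = max(EF_Vendor contracts=17, EF_Permits=28) = 28; EF_Stage build = 28+3 = 31
ES_Marketing push = max(EF_Catering order=27, EF_AV setup=36, EF_Stage build=31) = 36; EF_Marketing push = 36+10 = 46
Expected project duration μ = 46 days. Critical path: Venue booking → Permits → AV setup → Marketing push.

Variance along critical path = 1.778 + 9.000 + 4.000 + 1.778 = 16.556; σ = √16.556 = 4.069 days.
Z = (40 − 46) / 4.069 = -1.475
P(T ≤ 40) = Φ(-1.475) ≈ 0.070

0.070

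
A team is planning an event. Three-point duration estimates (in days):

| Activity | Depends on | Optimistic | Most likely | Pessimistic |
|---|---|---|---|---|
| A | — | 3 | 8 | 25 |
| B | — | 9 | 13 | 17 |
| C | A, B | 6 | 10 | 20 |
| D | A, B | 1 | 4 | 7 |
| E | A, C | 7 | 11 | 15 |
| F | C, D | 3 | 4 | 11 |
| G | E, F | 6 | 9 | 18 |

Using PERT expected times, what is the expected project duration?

te_A = (3 + 4·8 + 25)/6 = 60/6 = 10
te_B = (9 + 4·13 + 17)/6 = 78/6 = 13
te_C = (6 + 4·10 + 20)/6 = 66/6 = 11
te_D = (1 + 4·4 + 7)/6 = 24/6 = 4
te_E = (7 + 4·11 + 15)/6 = 66/6 = 11
te_F = (3 + 4·4 + 11)/6 = 30/6 = 5
te_G = (6 + 4·9 + 18)/6 = 60/6 = 10

Forward pass:
ES_A = 0; EF_A = 10
ES_B = 0; EF_B = 13
ES_C = max(EF_A=10, EF_B=13) = 13; EF_C = 13+11 = 24
ES_D = max(EF_A=10, EF_B=13) = 13; EF_D = 13+4 = 17
ES_E = max(EF_A=10, EF_C=24) = 24; EF_E = 24+11 = 35
ES_F = max(EF_C=24, EF_D=17) = 24; EF_F = 24+5 = 29
ES_G = max(EF_E=35, EF_F=29) = 35; EF_G = 35+10 = 45
Expected project duration μ = 45 days. Critical path: B → C → E → G.

45 days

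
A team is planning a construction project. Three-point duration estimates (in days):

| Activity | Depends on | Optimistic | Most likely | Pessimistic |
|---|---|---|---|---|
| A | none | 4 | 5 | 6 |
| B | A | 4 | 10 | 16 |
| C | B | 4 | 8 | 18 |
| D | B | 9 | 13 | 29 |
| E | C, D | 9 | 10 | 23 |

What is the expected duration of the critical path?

42 days

te_A = (4 + 4·5 + 6)/6 = 30/6 = 5
te_B = (4 + 4·10 + 16)/6 = 60/6 = 10
te_C = (4 + 4·8 + 18)/6 = 54/6 = 9
te_D = (9 + 4·13 + 29)/6 = 90/6 = 15
te_E = (9 + 4·10 + 23)/6 = 72/6 = 12

Forward pass:
ES_A = 0; EF_A = 5
ES_B = 5; EF_B = 5+10 = 15
ES_C = 15; EF_C = 15+9 = 24
ES_D = 15; EF_D = 15+15 = 30
ES_E = max(EF_C=24, EF_D=30) = 30; EF_E = 30+12 = 42
Expected project duration μ = 42 days. Critical path: A → B → D → E.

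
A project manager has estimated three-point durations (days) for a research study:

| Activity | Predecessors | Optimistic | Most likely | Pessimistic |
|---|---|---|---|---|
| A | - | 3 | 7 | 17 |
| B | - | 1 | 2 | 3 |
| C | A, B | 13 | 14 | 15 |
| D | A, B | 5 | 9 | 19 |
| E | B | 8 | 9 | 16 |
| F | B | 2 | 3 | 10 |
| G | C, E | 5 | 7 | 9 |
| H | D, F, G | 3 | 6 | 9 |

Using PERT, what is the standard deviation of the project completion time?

2.65 days

te_A = (3 + 4·7 + 17)/6 = 48/6 = 8; σ²_A = ((17−3)/6)² = 5.444
te_B = (1 + 4·2 + 3)/6 = 12/6 = 2; σ²_B = ((3−1)/6)² = 0.111
te_C = (13 + 4·14 + 15)/6 = 84/6 = 14; σ²_C = ((15−13)/6)² = 0.111
te_D = (5 + 4·9 + 19)/6 = 60/6 = 10; σ²_D = ((19−5)/6)² = 5.444
te_E = (8 + 4·9 + 16)/6 = 60/6 = 10; σ²_E = ((16−8)/6)² = 1.778
te_F = (2 + 4·3 + 10)/6 = 24/6 = 4; σ²_F = ((10−2)/6)² = 1.778
te_G = (5 + 4·7 + 9)/6 = 42/6 = 7; σ²_G = ((9−5)/6)² = 0.444
te_H = (3 + 4·6 + 9)/6 = 36/6 = 6; σ²_H = ((9−3)/6)² = 1.000

Forward pass:
ES_A = 0; EF_A = 8
ES_B = 0; EF_B = 2
ES_C = max(EF_A=8, EF_B=2) = 8; EF_C = 8+14 = 22
ES_D = max(EF_A=8, EF_B=2) = 8; EF_D = 8+10 = 18
ES_E = 2; EF_E = 2+10 = 12
ES_F = 2; EF_F = 2+4 = 6
ES_G = max(EF_C=22, EF_E=12) = 22; EF_G = 22+7 = 29
ES_H = max(EF_D=18, EF_F=6, EF_G=29) = 29; EF_H = 29+6 = 35
Expected project duration μ = 35 days. Critical path: A → C → G → H.

Variance along critical path = 5.444 + 0.111 + 0.444 + 1.000 = 7.000
σ = √7.000 = 2.646 days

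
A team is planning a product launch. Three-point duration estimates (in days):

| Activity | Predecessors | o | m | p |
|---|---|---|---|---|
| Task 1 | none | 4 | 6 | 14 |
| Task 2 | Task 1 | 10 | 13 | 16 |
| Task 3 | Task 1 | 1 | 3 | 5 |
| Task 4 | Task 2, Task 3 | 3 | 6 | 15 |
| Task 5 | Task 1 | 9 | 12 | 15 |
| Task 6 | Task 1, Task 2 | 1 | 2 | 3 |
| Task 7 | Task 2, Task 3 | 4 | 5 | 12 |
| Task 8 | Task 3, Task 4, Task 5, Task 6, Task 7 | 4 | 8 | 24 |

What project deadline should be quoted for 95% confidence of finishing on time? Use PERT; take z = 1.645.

44.1 days

te_Task 1 = (4 + 4·6 + 14)/6 = 42/6 = 7; σ²_Task 1 = ((14−4)/6)² = 2.778
te_Task 2 = (10 + 4·13 + 16)/6 = 78/6 = 13; σ²_Task 2 = ((16−10)/6)² = 1.000
te_Task 3 = (1 + 4·3 + 5)/6 = 18/6 = 3; σ²_Task 3 = ((5−1)/6)² = 0.444
te_Task 4 = (3 + 4·6 + 15)/6 = 42/6 = 7; σ²_Task 4 = ((15−3)/6)² = 4.000
te_Task 5 = (9 + 4·12 + 15)/6 = 72/6 = 12; σ²_Task 5 = ((15−9)/6)² = 1.000
te_Task 6 = (1 + 4·2 + 3)/6 = 12/6 = 2; σ²_Task 6 = ((3−1)/6)² = 0.111
te_Task 7 = (4 + 4·5 + 12)/6 = 36/6 = 6; σ²_Task 7 = ((12−4)/6)² = 1.778
te_Task 8 = (4 + 4·8 + 24)/6 = 60/6 = 10; σ²_Task 8 = ((24−4)/6)² = 11.111

Forward pass:
ES_Task 1 = 0; EF_Task 1 = 7
ES_Task 2 = 7; EF_Task 2 = 7+13 = 20
ES_Task 3 = 7; EF_Task 3 = 7+3 = 10
ES_Task 4 = max(EF_Task 2=20, EF_Task 3=10) = 20; EF_Task 4 = 20+7 = 27
ES_Task 5 = 7; EF_Task 5 = 7+12 = 19
ES_Task 6 = max(EF_Task 1=7, EF_Task 2=20) = 20; EF_Task 6 = 20+2 = 22
ES_Task 7 = max(EF_Task 2=20, EF_Task 3=10) = 20; EF_Task 7 = 20+6 = 26
ES_Task 8 = max(EF_Task 3=10, EF_Task 4=27, EF_Task 5=19, EF_Task 6=22, EF_Task 7=26) = 27; EF_Task 8 = 27+10 = 37
Expected project duration μ = 37 days. Critical path: Task 1 → Task 2 → Task 4 → Task 8.

Variance along critical path = 2.778 + 1.000 + 4.000 + 11.111 = 18.889; σ = 4.346 days.
D = μ + z·σ = 37 + 1.645·4.346 = 44.1 days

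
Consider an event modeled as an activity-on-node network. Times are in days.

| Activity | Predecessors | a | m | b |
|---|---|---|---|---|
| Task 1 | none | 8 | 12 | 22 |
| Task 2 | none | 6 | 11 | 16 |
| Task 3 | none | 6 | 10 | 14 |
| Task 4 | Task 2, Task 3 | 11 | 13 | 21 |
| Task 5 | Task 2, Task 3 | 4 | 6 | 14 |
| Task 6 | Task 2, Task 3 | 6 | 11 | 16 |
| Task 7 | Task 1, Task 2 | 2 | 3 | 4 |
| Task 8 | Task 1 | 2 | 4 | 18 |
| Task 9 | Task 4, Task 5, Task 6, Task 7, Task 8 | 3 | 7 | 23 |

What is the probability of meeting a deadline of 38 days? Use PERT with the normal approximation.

te_Task 1 = (8 + 4·12 + 22)/6 = 78/6 = 13; σ²_Task 1 = ((22−8)/6)² = 5.444
te_Task 2 = (6 + 4·11 + 16)/6 = 66/6 = 11; σ²_Task 2 = ((16−6)/6)² = 2.778
te_Task 3 = (6 + 4·10 + 14)/6 = 60/6 = 10; σ²_Task 3 = ((14−6)/6)² = 1.778
te_Task 4 = (11 + 4·13 + 21)/6 = 84/6 = 14; σ²_Task 4 = ((21−11)/6)² = 2.778
te_Task 5 = (4 + 4·6 + 14)/6 = 42/6 = 7; σ²_Task 5 = ((14−4)/6)² = 2.778
te_Task 6 = (6 + 4·11 + 16)/6 = 66/6 = 11; σ²_Task 6 = ((16−6)/6)² = 2.778
te_Task 7 = (2 + 4·3 + 4)/6 = 18/6 = 3; σ²_Task 7 = ((4−2)/6)² = 0.111
te_Task 8 = (2 + 4·4 + 18)/6 = 36/6 = 6; σ²_Task 8 = ((18−2)/6)² = 7.111
te_Task 9 = (3 + 4·7 + 23)/6 = 54/6 = 9; σ²_Task 9 = ((23−3)/6)² = 11.111

Forward pass:
ES_Task 1 = 0; EF_Task 1 = 13
ES_Task 2 = 0; EF_Task 2 = 11
ES_Task 3 = 0; EF_Task 3 = 10
ES_Task 4 = max(EF_Task 2=11, EF_Task 3=10) = 11; EF_Task 4 = 11+14 = 25
ES_Task 5 = max(EF_Task 2=11, EF_Task 3=10) = 11; EF_Task 5 = 11+7 = 18
ES_Task 6 = max(EF_Task 2=11, EF_Task 3=10) = 11; EF_Task 6 = 11+11 = 22
ES_Task 7 = max(EF_Task 1=13, EF_Task 2=11) = 13; EF_Task 7 = 13+3 = 16
ES_Task 8 = 13; EF_Task 8 = 13+6 = 19
ES_Task 9 = max(EF_Task 4=25, EF_Task 5=18, EF_Task 6=22, EF_Task 7=16, EF_Task 8=19) = 25; EF_Task 9 = 25+9 = 34
Expected project duration μ = 34 days. Critical path: Task 2 → Task 4 → Task 9.

Variance along critical path = 2.778 + 2.778 + 11.111 = 16.667; σ = √16.667 = 4.082 days.
Z = (38 − 34) / 4.082 = 0.980
P(T ≤ 38) = Φ(0.980) ≈ 0.836

0.836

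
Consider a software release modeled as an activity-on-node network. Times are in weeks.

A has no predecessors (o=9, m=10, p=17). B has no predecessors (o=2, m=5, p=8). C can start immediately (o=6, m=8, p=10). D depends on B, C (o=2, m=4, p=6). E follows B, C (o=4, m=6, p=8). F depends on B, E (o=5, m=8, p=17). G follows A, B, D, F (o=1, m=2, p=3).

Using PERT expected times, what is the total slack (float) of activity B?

3 weeks

te_A = (9 + 4·10 + 17)/6 = 66/6 = 11
te_B = (2 + 4·5 + 8)/6 = 30/6 = 5
te_C = (6 + 4·8 + 10)/6 = 48/6 = 8
te_D = (2 + 4·4 + 6)/6 = 24/6 = 4
te_E = (4 + 4·6 + 8)/6 = 36/6 = 6
te_F = (5 + 4·8 + 17)/6 = 54/6 = 9
te_G = (1 + 4·2 + 3)/6 = 12/6 = 2

Forward pass:
ES_A = 0; EF_A = 11
ES_B = 0; EF_B = 5
ES_C = 0; EF_C = 8
ES_D = max(EF_B=5, EF_C=8) = 8; EF_D = 8+4 = 12
ES_E = max(EF_B=5, EF_C=8) = 8; EF_E = 8+6 = 14
ES_F = max(EF_B=5, EF_E=14) = 14; EF_F = 14+9 = 23
ES_G = max(EF_A=11, EF_B=5, EF_D=12, EF_F=23) = 23; EF_G = 23+2 = 25
Expected project duration μ = 25 weeks. Critical path: C → E → F → G.

Backward pass:
LF_G = 25; LS_G = 25−2 = 23
LF_F = LS_G = 23; LS_F = 23−9 = 14
LF_E = LS_F = 14; LS_E = 14−6 = 8
LF_D = LS_G = 23; LS_D = 23−4 = 19
LF_C = min(LS_D=19, LS_E=8) = 8; LS_C = 8−8 = 0
LF_B = min(LS_D=19, LS_E=8, LS_F=14, LS_G=23) = 8; LS_B = 8−5 = 3
LF_A = LS_G = 23; LS_A = 23−11 = 12
Slack_B = LS_B − ES_B = 3 − 0 = 3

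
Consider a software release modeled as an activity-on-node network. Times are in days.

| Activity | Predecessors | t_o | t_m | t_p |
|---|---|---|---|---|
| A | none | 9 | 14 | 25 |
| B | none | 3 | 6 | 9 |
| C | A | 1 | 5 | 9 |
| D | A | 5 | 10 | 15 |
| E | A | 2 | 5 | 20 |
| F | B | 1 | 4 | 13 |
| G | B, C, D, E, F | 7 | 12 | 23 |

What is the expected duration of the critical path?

te_A = (9 + 4·14 + 25)/6 = 90/6 = 15
te_B = (3 + 4·6 + 9)/6 = 36/6 = 6
te_C = (1 + 4·5 + 9)/6 = 30/6 = 5
te_D = (5 + 4·10 + 15)/6 = 60/6 = 10
te_E = (2 + 4·5 + 20)/6 = 42/6 = 7
te_F = (1 + 4·4 + 13)/6 = 30/6 = 5
te_G = (7 + 4·12 + 23)/6 = 78/6 = 13

Forward pass:
ES_A = 0; EF_A = 15
ES_B = 0; EF_B = 6
ES_C = 15; EF_C = 15+5 = 20
ES_D = 15; EF_D = 15+10 = 25
ES_E = 15; EF_E = 15+7 = 22
ES_F = 6; EF_F = 6+5 = 11
ES_G = max(EF_B=6, EF_C=20, EF_D=25, EF_E=22, EF_F=11) = 25; EF_G = 25+13 = 38
Expected project duration μ = 38 days. Critical path: A → D → G.

38 days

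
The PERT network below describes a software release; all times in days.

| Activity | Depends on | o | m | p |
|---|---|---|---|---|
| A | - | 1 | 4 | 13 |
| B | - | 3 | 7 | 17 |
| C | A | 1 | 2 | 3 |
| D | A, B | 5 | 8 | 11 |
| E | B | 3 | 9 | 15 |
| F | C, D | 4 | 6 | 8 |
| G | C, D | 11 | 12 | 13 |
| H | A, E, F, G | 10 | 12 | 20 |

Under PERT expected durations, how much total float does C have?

9 days

te_A = (1 + 4·4 + 13)/6 = 30/6 = 5
te_B = (3 + 4·7 + 17)/6 = 48/6 = 8
te_C = (1 + 4·2 + 3)/6 = 12/6 = 2
te_D = (5 + 4·8 + 11)/6 = 48/6 = 8
te_E = (3 + 4·9 + 15)/6 = 54/6 = 9
te_F = (4 + 4·6 + 8)/6 = 36/6 = 6
te_G = (11 + 4·12 + 13)/6 = 72/6 = 12
te_H = (10 + 4·12 + 20)/6 = 78/6 = 13

Forward pass:
ES_A = 0; EF_A = 5
ES_B = 0; EF_B = 8
ES_C = 5; EF_C = 5+2 = 7
ES_D = max(EF_A=5, EF_B=8) = 8; EF_D = 8+8 = 16
ES_E = 8; EF_E = 8+9 = 17
ES_F = max(EF_C=7, EF_D=16) = 16; EF_F = 16+6 = 22
ES_G = max(EF_C=7, EF_D=16) = 16; EF_G = 16+12 = 28
ES_H = max(EF_A=5, EF_E=17, EF_F=22, EF_G=28) = 28; EF_H = 28+13 = 41
Expected project duration μ = 41 days. Critical path: B → D → G → H.

Backward pass:
LF_H = 41; LS_H = 41−13 = 28
LF_G = LS_H = 28; LS_G = 28−12 = 16
LF_F = LS_H = 28; LS_F = 28−6 = 22
LF_E = LS_H = 28; LS_E = 28−9 = 19
LF_D = min(LS_F=22, LS_G=16) = 16; LS_D = 16−8 = 8
LF_C = min(LS_F=22, LS_G=16) = 16; LS_C = 16−2 = 14
LF_B = min(LS_D=8, LS_E=19) = 8; LS_B = 8−8 = 0
LF_A = min(LS_C=14, LS_D=8, LS_H=28) = 8; LS_A = 8−5 = 3
Slack_C = LS_C − ES_C = 14 − 5 = 9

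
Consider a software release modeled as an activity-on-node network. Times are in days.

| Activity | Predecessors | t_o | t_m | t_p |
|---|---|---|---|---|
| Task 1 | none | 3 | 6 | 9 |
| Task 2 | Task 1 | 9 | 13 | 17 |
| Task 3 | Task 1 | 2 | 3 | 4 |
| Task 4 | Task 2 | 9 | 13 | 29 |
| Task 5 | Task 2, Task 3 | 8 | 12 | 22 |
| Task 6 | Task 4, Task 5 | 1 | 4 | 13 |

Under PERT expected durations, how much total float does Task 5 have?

te_Task 1 = (3 + 4·6 + 9)/6 = 36/6 = 6
te_Task 2 = (9 + 4·13 + 17)/6 = 78/6 = 13
te_Task 3 = (2 + 4·3 + 4)/6 = 18/6 = 3
te_Task 4 = (9 + 4·13 + 29)/6 = 90/6 = 15
te_Task 5 = (8 + 4·12 + 22)/6 = 78/6 = 13
te_Task 6 = (1 + 4·4 + 13)/6 = 30/6 = 5

Forward pass:
ES_Task 1 = 0; EF_Task 1 = 6
ES_Task 2 = 6; EF_Task 2 = 6+13 = 19
ES_Task 3 = 6; EF_Task 3 = 6+3 = 9
ES_Task 4 = 19; EF_Task 4 = 19+15 = 34
ES_Task 5 = max(EF_Task 2=19, EF_Task 3=9) = 19; EF_Task 5 = 19+13 = 32
ES_Task 6 = max(EF_Task 4=34, EF_Task 5=32) = 34; EF_Task 6 = 34+5 = 39
Expected project duration μ = 39 days. Critical path: Task 1 → Task 2 → Task 4 → Task 6.

Backward pass:
LF_Task 6 = 39; LS_Task 6 = 39−5 = 34
LF_Task 5 = LS_Task 6 = 34; LS_Task 5 = 34−13 = 21
LF_Task 4 = LS_Task 6 = 34; LS_Task 4 = 34−15 = 19
LF_Task 3 = LS_Task 5 = 21; LS_Task 3 = 21−3 = 18
LF_Task 2 = min(LS_Task 4=19, LS_Task 5=21) = 19; LS_Task 2 = 19−13 = 6
LF_Task 1 = min(LS_Task 2=6, LS_Task 3=18) = 6; LS_Task 1 = 6−6 = 0
Slack_Task 5 = LS_Task 5 − ES_Task 5 = 21 − 19 = 2

2 days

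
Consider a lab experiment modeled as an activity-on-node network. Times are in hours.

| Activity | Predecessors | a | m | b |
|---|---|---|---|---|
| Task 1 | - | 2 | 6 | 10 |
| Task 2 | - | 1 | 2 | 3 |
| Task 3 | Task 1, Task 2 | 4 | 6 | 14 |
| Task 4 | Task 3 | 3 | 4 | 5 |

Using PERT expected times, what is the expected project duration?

17 hours

te_Task 1 = (2 + 4·6 + 10)/6 = 36/6 = 6
te_Task 2 = (1 + 4·2 + 3)/6 = 12/6 = 2
te_Task 3 = (4 + 4·6 + 14)/6 = 42/6 = 7
te_Task 4 = (3 + 4·4 + 5)/6 = 24/6 = 4

Forward pass:
ES_Task 1 = 0; EF_Task 1 = 6
ES_Task 2 = 0; EF_Task 2 = 2
ES_Task 3 = max(EF_Task 1=6, EF_Task 2=2) = 6; EF_Task 3 = 6+7 = 13
ES_Task 4 = 13; EF_Task 4 = 13+4 = 17
Expected project duration μ = 17 hours. Critical path: Task 1 → Task 3 → Task 4.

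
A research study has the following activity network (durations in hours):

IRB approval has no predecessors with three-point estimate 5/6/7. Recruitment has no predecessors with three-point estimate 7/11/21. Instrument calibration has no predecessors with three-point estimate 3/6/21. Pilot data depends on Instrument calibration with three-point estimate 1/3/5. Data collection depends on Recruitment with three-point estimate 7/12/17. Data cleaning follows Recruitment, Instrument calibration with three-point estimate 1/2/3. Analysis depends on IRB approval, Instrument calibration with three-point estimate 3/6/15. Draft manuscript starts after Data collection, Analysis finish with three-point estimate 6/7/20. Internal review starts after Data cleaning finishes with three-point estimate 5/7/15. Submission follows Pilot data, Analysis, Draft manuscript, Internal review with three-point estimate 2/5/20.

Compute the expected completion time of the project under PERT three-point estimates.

te_IRB approval = (5 + 4·6 + 7)/6 = 36/6 = 6
te_Recruitment = (7 + 4·11 + 21)/6 = 72/6 = 12
te_Instrument calibration = (3 + 4·6 + 21)/6 = 48/6 = 8
te_Pilot data = (1 + 4·3 + 5)/6 = 18/6 = 3
te_Data collection = (7 + 4·12 + 17)/6 = 72/6 = 12
te_Data cleaning = (1 + 4·2 + 3)/6 = 12/6 = 2
te_Analysis = (3 + 4·6 + 15)/6 = 42/6 = 7
te_Draft manuscript = (6 + 4·7 + 20)/6 = 54/6 = 9
te_Internal review = (5 + 4·7 + 15)/6 = 48/6 = 8
te_Submission = (2 + 4·5 + 20)/6 = 42/6 = 7

Forward pass:
ES_IRB approval = 0; EF_IRB approval = 6
ES_Recruitment = 0; EF_Recruitment = 12
ES_Instrument calibration = 0; EF_Instrument calibration = 8
ES_Pilot data = 8; EF_Pilot data = 8+3 = 11
ES_Data collection = 12; EF_Data collection = 12+12 = 24
ES_Data cleaning = max(EF_Recruitment=12, EF_Instrument calibration=8) = 12; EF_Data cleaning = 12+2 = 14
ES_Analysis = max(EF_IRB approval=6, EF_Instrument calibration=8) = 8; EF_Analysis = 8+7 = 15
ES_Draft manuscript = max(EF_Data collection=24, EF_Analysis=15) = 24; EF_Draft manuscript = 24+9 = 33
ES_Internal review = 14; EF_Internal review = 14+8 = 22
ES_Submission = max(EF_Pilot data=11, EF_Analysis=15, EF_Draft manuscript=33, EF_Internal review=22) = 33; EF_Submission = 33+7 = 40
Expected project duration μ = 40 hours. Critical path: Recruitment → Data collection → Draft manuscript → Submission.

40 hours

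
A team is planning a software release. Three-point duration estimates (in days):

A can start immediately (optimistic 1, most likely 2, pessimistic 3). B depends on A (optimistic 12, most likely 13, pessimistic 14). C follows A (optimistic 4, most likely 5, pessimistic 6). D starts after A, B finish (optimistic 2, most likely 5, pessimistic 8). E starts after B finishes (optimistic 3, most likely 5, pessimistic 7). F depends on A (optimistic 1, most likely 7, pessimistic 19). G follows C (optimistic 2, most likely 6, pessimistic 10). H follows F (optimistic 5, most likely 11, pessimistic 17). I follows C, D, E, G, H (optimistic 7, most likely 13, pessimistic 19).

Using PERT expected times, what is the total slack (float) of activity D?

1 days

te_A = (1 + 4·2 + 3)/6 = 12/6 = 2
te_B = (12 + 4·13 + 14)/6 = 78/6 = 13
te_C = (4 + 4·5 + 6)/6 = 30/6 = 5
te_D = (2 + 4·5 + 8)/6 = 30/6 = 5
te_E = (3 + 4·5 + 7)/6 = 30/6 = 5
te_F = (1 + 4·7 + 19)/6 = 48/6 = 8
te_G = (2 + 4·6 + 10)/6 = 36/6 = 6
te_H = (5 + 4·11 + 17)/6 = 66/6 = 11
te_I = (7 + 4·13 + 19)/6 = 78/6 = 13

Forward pass:
ES_A = 0; EF_A = 2
ES_B = 2; EF_B = 2+13 = 15
ES_C = 2; EF_C = 2+5 = 7
ES_D = max(EF_A=2, EF_B=15) = 15; EF_D = 15+5 = 20
ES_E = 15; EF_E = 15+5 = 20
ES_F = 2; EF_F = 2+8 = 10
ES_G = 7; EF_G = 7+6 = 13
ES_H = 10; EF_H = 10+11 = 21
ES_I = max(EF_C=7, EF_D=20, EF_E=20, EF_G=13, EF_H=21) = 21; EF_I = 21+13 = 34
Expected project duration μ = 34 days. Critical path: A → F → H → I.

Backward pass:
LF_I = 34; LS_I = 34−13 = 21
LF_H = LS_I = 21; LS_H = 21−11 = 10
LF_G = LS_I = 21; LS_G = 21−6 = 15
LF_F = LS_H = 10; LS_F = 10−8 = 2
LF_E = LS_I = 21; LS_E = 21−5 = 16
LF_D = LS_I = 21; LS_D = 21−5 = 16
LF_C = min(LS_G=15, LS_I=21) = 15; LS_C = 15−5 = 10
LF_B = min(LS_D=16, LS_E=16) = 16; LS_B = 16−13 = 3
LF_A = min(LS_B=3, LS_C=10, LS_D=16, LS_F=2) = 2; LS_A = 2−2 = 0
Slack_D = LS_D − ES_D = 16 − 15 = 1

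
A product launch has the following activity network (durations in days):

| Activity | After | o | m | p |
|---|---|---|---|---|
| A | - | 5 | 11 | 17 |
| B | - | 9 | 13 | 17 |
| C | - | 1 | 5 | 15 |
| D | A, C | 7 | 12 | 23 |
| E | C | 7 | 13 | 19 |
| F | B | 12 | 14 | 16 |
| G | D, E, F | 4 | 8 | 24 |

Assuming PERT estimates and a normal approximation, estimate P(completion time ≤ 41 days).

te_A = (5 + 4·11 + 17)/6 = 66/6 = 11; σ²_A = ((17−5)/6)² = 4.000
te_B = (9 + 4·13 + 17)/6 = 78/6 = 13; σ²_B = ((17−9)/6)² = 1.778
te_C = (1 + 4·5 + 15)/6 = 36/6 = 6; σ²_C = ((15−1)/6)² = 5.444
te_D = (7 + 4·12 + 23)/6 = 78/6 = 13; σ²_D = ((23−7)/6)² = 7.111
te_E = (7 + 4·13 + 19)/6 = 78/6 = 13; σ²_E = ((19−7)/6)² = 4.000
te_F = (12 + 4·14 + 16)/6 = 84/6 = 14; σ²_F = ((16−12)/6)² = 0.444
te_G = (4 + 4·8 + 24)/6 = 60/6 = 10; σ²_G = ((24−4)/6)² = 11.111

Forward pass:
ES_A = 0; EF_A = 11
ES_B = 0; EF_B = 13
ES_C = 0; EF_C = 6
ES_D = max(EF_A=11, EF_C=6) = 11; EF_D = 11+13 = 24
ES_E = 6; EF_E = 6+13 = 19
ES_F = 13; EF_F = 13+14 = 27
ES_G = max(EF_D=24, EF_E=19, EF_F=27) = 27; EF_G = 27+10 = 37
Expected project duration μ = 37 days. Critical path: B → F → G.

Variance along critical path = 1.778 + 0.444 + 11.111 = 13.333; σ = √13.333 = 3.651 days.
Z = (41 − 37) / 3.651 = 1.095
P(T ≤ 41) = Φ(1.095) ≈ 0.863

0.863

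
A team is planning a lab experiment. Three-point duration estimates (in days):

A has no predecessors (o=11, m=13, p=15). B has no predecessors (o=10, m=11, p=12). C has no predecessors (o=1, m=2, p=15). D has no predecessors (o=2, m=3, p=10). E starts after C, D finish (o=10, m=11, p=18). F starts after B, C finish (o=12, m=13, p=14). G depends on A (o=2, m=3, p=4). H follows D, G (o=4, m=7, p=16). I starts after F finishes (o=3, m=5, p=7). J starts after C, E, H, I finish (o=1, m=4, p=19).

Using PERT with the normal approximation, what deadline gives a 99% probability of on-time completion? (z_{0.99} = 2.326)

42.2 days

te_A = (11 + 4·13 + 15)/6 = 78/6 = 13; σ²_A = ((15−11)/6)² = 0.444
te_B = (10 + 4·11 + 12)/6 = 66/6 = 11; σ²_B = ((12−10)/6)² = 0.111
te_C = (1 + 4·2 + 15)/6 = 24/6 = 4; σ²_C = ((15−1)/6)² = 5.444
te_D = (2 + 4·3 + 10)/6 = 24/6 = 4; σ²_D = ((10−2)/6)² = 1.778
te_E = (10 + 4·11 + 18)/6 = 72/6 = 12; σ²_E = ((18−10)/6)² = 1.778
te_F = (12 + 4·13 + 14)/6 = 78/6 = 13; σ²_F = ((14−12)/6)² = 0.111
te_G = (2 + 4·3 + 4)/6 = 18/6 = 3; σ²_G = ((4−2)/6)² = 0.111
te_H = (4 + 4·7 + 16)/6 = 48/6 = 8; σ²_H = ((16−4)/6)² = 4.000
te_I = (3 + 4·5 + 7)/6 = 30/6 = 5; σ²_I = ((7−3)/6)² = 0.444
te_J = (1 + 4·4 + 19)/6 = 36/6 = 6; σ²_J = ((19−1)/6)² = 9.000

Forward pass:
ES_A = 0; EF_A = 13
ES_B = 0; EF_B = 11
ES_C = 0; EF_C = 4
ES_D = 0; EF_D = 4
ES_E = max(EF_C=4, EF_D=4) = 4; EF_E = 4+12 = 16
ES_F = max(EF_B=11, EF_C=4) = 11; EF_F = 11+13 = 24
ES_G = 13; EF_G = 13+3 = 16
ES_H = max(EF_D=4, EF_G=16) = 16; EF_H = 16+8 = 24
ES_I = 24; EF_I = 24+5 = 29
ES_J = max(EF_C=4, EF_E=16, EF_H=24, EF_I=29) = 29; EF_J = 29+6 = 35
Expected project duration μ = 35 days. Critical path: B → F → I → J.

Variance along critical path = 0.111 + 0.111 + 0.444 + 9.000 = 9.667; σ = 3.109 days.
D = μ + z·σ = 35 + 2.326·3.109 = 42.2 days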